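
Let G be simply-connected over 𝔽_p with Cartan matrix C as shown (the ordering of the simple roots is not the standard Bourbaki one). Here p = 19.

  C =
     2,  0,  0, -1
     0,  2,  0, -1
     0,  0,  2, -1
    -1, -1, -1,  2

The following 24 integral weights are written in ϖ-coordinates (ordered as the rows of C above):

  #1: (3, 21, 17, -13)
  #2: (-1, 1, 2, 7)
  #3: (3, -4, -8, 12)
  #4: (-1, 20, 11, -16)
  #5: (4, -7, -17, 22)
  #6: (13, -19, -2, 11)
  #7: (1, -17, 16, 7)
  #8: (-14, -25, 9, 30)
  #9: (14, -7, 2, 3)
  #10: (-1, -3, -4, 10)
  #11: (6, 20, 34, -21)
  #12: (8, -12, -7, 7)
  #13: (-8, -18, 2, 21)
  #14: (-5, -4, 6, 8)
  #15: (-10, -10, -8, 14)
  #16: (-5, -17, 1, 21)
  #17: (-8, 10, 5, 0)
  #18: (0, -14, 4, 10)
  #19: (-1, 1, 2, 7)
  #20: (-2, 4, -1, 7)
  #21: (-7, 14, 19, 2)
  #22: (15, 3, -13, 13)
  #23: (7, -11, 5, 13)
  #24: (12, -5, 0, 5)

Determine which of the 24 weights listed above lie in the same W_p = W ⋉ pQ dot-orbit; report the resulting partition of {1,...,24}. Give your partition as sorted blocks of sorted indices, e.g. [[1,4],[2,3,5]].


D_4 Cartan matrix, 4 simple roots permuted; ρ=(1,1,1,1).

Folding the 24 weights λ_j+ρ into Ā_19 (reps in the given 4-coord order):

  1: (1, 1, 3, 5);  2: (0, 2, 3, 6);  3: (4, 3, 7, 2);  4: (12, 3, 0, 1);  5: (4, 3, 7, 2);  6: (1, 5, 0, 6);  7: (0, 2, 3, 6);  8: (4, 3, 7, 2);  9: (12, 3, 0, 1);  10: (0, 2, 3, 6);  11: (1, 11, 3, 1);  12: (0, 2, 3, 6);  13: (1, 11, 3, 1);  14: (4, 3, 7, 2);  15: (1, 1, 3, 5);  16: (1, 11, 3, 1);  17: (1, 5, 0, 6);  18: (1, 11, 3, 1);  19: (0, 2, 3, 6);  20: (1, 5, 0, 6);  21: (12, 3, 0, 1);  22: (1, 11, 3, 1);  23: (1, 1, 3, 5);  24: (12, 3, 0, 1)

Partition of {1..24} into 6 W_19-dot-orbits:

[[1, 15, 23], [2, 7, 10, 12, 19], [3, 5, 8, 14], [4, 9, 21, 24], [6, 17, 20], [11, 13, 16, 18, 22]]


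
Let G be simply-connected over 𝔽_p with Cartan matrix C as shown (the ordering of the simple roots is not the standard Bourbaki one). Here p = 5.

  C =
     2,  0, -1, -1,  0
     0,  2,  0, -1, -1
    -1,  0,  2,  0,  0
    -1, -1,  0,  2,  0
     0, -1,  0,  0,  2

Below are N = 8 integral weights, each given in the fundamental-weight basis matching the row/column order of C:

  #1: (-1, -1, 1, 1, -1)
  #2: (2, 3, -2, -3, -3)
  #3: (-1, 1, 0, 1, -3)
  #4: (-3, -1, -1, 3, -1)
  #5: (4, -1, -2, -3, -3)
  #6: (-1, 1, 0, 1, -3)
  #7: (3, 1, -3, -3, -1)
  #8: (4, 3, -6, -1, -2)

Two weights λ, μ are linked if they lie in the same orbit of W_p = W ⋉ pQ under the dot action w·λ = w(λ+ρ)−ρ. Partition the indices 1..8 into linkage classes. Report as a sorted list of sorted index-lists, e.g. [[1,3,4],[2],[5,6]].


Dynkin diagram of C (from the 8 off-diagonal −1 entries): A_5.

Alcove-folded reps (p=5, 8 weights, presented ϖ-order):

  [1] (0, 0, 2, 2, 0);  [2] (0, 0, 1, 2, 2);  [3] (0, 0, 1, 2, 2);  [4] (0, 0, 2, 2, 0);  [5] (0, 0, 1, 2, 2);  [6] (0, 0, 1, 2, 2);  [7] (0, 0, 2, 2, 0);  [8] (0, 0, 1, 0, 3)

Linkage partition of the 8 weights (3 classes, p=5):

[[1, 4, 7], [2, 3, 5, 6], [8]]


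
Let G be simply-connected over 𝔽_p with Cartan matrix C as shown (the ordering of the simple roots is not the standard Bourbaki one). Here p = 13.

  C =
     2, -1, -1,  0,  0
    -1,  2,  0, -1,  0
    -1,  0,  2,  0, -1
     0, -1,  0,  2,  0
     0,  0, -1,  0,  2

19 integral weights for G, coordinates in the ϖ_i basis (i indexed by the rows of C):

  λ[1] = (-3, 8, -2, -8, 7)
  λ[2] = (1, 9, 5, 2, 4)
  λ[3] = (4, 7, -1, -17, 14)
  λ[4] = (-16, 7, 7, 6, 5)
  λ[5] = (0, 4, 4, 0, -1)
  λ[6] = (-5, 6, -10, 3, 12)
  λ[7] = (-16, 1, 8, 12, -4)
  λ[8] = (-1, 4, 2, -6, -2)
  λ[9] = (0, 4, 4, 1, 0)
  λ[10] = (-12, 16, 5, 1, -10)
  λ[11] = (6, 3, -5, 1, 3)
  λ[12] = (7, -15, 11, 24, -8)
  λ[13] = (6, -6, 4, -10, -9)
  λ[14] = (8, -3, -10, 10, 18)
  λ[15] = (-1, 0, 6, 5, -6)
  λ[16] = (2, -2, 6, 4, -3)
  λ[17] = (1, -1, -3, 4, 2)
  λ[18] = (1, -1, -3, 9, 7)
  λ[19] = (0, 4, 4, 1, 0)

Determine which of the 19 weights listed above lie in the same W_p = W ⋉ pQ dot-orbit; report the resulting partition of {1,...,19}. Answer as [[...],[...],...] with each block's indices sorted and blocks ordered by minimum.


Cartan matrix: type A_5 (|W|=720); un-permuting the 5 rows.

Folding the 19 weights λ_j+ρ into Ā_13 (reps in the given 5-coord order):

  λ_1 → (0, 1, 2, 5, 4);  λ_2 → (0, 0, 2, 5, 1);  λ_3 → (0, 0, 2, 5, 1);  λ_4 → (1, 5, 5, 1, 0);  λ_5 → (1, 5, 5, 1, 0);  λ_6 → (3, 4, 4, 2, 0);  λ_7 → (3, 4, 4, 2, 0);  λ_8 → (0, 0, 2, 5, 1);  λ_9 → (1, 5, 5, 1, 0);  λ_10 → (2, 1, 5, 3, 1);  λ_11 → (3, 4, 4, 2, 0);  λ_12 → (1, 5, 5, 1, 0);  λ_13 → (2, 1, 5, 3, 1);  λ_14 → (2, 2, 2, 0, 3);  λ_15 → (0, 1, 2, 5, 4);  λ_16 → (2, 1, 5, 3, 1);  λ_17 → (0, 0, 2, 5, 1);  λ_18 → (0, 0, 2, 5, 1);  λ_19 → (1, 5, 5, 1, 0)

These 19 weights hit 6 W_13-dot-orbits; sizes (2, 5, 5, 3, 3, 1):

[[1, 15], [2, 3, 8, 17, 18], [4, 5, 9, 12, 19], [6, 7, 11], [10, 13, 16], [14]]


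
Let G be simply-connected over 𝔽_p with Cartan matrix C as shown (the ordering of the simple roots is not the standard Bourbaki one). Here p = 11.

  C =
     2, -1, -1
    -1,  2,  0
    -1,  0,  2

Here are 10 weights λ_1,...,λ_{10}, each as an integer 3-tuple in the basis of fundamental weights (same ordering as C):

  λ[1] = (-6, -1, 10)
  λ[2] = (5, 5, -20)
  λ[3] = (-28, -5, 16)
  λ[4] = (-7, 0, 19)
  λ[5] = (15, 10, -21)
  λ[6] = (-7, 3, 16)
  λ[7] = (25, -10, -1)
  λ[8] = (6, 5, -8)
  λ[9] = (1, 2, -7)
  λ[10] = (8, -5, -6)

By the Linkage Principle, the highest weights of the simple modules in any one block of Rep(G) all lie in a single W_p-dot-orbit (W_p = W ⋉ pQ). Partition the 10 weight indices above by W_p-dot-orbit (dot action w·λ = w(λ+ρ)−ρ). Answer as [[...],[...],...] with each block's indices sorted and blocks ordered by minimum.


Dynkin diagram of C (from the 4 off-diagonal −1 entries): A_3.

W_11-reps of the 10 weights in Ā_11 (same 3-coord order as C):

  [1] (0, 5, 6)
  [2] (3, 1, 2)
  [3] (3, 1, 2)
  [4] (3, 1, 2)
  [5] (0, 4, 5)
  [6] (0, 4, 5)
  [7] (0, 4, 5)
  [8] (0, 4, 5)
  [9] (3, 1, 2)
  [10] (0, 4, 5)

Partition of {1..10} into 3 W_11-dot-orbits:

[[1], [2, 3, 4, 9], [5, 6, 7, 8, 10]]


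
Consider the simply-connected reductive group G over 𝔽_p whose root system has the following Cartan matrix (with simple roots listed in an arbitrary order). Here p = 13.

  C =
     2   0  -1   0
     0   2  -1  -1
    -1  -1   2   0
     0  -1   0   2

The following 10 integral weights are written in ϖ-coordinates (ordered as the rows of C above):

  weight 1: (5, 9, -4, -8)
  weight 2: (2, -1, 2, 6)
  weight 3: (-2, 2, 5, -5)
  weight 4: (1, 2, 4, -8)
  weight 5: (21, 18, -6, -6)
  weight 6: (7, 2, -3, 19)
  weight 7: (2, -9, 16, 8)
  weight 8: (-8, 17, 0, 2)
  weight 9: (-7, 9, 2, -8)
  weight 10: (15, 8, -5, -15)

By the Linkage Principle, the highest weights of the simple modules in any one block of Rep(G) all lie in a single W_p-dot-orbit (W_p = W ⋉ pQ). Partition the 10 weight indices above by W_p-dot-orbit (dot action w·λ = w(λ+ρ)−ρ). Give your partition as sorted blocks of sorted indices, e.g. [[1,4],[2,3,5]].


Type A_4, rank 4, |W|=120; reorder rows/cols to standard.

λ_j+ρ reflected into Ā_13 (⟨·,θ^∨⟩≤13); 4-tuples as given:

  1: (3, 0, 3, 7) · 2: (3, 0, 3, 7) · 3: (1, 1, 4, 3) · 4: (2, 4, 1, 3) · 5: (1, 1, 4, 3) · 6: (2, 4, 1, 3) · 7: (1, 1, 4, 3) · 8: (1, 4, 2, 1) · 9: (3, 0, 3, 7) · 10: (1, 1, 4, 3)

Linkage partition of the 10 weights (4 classes, p=13):

[[1, 2, 9], [3, 5, 7, 10], [4, 6], [8]]


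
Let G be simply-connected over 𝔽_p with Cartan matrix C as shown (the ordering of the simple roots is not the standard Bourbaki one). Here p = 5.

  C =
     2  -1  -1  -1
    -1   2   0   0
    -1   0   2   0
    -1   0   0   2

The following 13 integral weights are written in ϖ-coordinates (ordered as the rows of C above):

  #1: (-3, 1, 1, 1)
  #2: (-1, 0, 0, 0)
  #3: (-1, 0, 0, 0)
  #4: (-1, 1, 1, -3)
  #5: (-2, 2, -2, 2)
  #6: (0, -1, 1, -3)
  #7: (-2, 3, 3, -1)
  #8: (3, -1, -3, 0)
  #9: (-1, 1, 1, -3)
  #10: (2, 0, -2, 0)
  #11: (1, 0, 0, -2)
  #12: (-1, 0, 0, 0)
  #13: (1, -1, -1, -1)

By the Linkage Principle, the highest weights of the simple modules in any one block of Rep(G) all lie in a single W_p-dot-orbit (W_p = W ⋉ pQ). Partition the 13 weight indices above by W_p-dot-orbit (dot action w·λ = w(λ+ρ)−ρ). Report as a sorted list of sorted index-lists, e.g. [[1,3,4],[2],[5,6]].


Type D_4, rank 4, |W|=192; reorder rows/cols to standard.

Each λ_j+ρ reduced to Ā_5; 4-tuples below use C's row order:

  λ_1+ρ ↦ (2, 0, 0, 0)
  λ_2+ρ ↦ (0, 1, 1, 1)
  λ_3+ρ ↦ (0, 1, 1, 1)
  λ_4+ρ ↦ (2, 0, 0, 0)
  λ_5+ρ ↦ (1, 1, 1, 1)
  λ_6+ρ ↦ (0, 1, 1, 1)
  λ_7+ρ ↦ (1, 1, 1, 1)
  λ_8+ρ ↦ (0, 0, 2, 1)
  λ_9+ρ ↦ (2, 0, 0, 0)
  λ_10+ρ ↦ (0, 1, 1, 1)
  λ_11+ρ ↦ (1, 1, 1, 1)
  λ_12+ρ ↦ (0, 1, 1, 1)
  λ_13+ρ ↦ (2, 0, 0, 0)

Partition of {1..13} into 4 W_5-dot-orbits:

[[1, 4, 9, 13], [2, 3, 6, 10, 12], [5, 7, 11], [8]]


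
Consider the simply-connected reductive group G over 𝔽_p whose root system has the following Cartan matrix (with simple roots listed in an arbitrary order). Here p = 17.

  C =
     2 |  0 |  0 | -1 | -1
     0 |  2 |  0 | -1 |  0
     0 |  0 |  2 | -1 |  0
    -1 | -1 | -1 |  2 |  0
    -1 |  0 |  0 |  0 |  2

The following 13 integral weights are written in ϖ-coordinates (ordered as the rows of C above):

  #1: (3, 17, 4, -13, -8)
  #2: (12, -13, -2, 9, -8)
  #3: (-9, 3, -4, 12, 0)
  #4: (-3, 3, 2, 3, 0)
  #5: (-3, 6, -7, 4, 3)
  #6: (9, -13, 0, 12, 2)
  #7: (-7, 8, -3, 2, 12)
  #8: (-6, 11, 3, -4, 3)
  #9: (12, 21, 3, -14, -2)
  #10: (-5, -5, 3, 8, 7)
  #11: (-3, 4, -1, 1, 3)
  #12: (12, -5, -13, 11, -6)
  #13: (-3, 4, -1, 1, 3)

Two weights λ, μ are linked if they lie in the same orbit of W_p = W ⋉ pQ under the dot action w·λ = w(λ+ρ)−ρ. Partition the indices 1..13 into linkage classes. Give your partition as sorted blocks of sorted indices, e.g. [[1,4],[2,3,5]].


C ↔ D_5 under row/col permutation; |W(D_5)| = 1920.

Alcove-folded reps (p=17, 13 weights, presented ϖ-order):

  [1] (2, 4, 3, 0, 5)
  [2] (1, 4, 3, 2, 1)
  [3] (2, 4, 3, 0, 5)
  [4] (1, 4, 3, 2, 1)
  [5] (1, 4, 3, 2, 1)
  [6] (1, 4, 3, 2, 1)
  [7] (2, 4, 3, 0, 5)
  [8] (1, 4, 4, 0, 3)
  [9] (1, 4, 4, 0, 3)
  [10] (1, 4, 4, 0, 3)
  [11] (2, 5, 0, 0, 2)
  [12] (1, 4, 4, 0, 3)
  [13] (2, 5, 0, 0, 2)

The 13 indices split into 4 linkage classes (same alcove rep ⇔ same W_17-dot-orbit):

[[1, 3, 7], [2, 4, 5, 6], [8, 9, 10, 12], [11, 13]]


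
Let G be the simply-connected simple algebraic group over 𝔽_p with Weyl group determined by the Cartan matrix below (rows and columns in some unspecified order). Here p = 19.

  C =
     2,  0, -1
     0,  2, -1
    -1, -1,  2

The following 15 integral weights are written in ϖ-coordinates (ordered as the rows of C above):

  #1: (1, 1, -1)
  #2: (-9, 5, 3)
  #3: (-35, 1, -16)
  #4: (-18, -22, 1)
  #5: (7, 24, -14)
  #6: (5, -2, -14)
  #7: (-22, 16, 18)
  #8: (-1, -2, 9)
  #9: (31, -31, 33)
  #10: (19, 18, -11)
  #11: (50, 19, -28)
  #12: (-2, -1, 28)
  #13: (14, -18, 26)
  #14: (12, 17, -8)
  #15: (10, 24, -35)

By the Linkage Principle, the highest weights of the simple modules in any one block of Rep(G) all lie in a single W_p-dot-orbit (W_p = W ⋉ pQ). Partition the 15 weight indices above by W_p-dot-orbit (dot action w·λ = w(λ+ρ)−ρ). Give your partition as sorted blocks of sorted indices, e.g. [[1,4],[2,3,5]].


Cartan matrix: type A_3 (|W|=24); un-permuting the 3 rows.

Each λ_j+ρ reduced to Ā_19; 3-tuples below use C's row order:

  λ_1+ρ ↦ (2, 2, 0)
  λ_2+ρ ↦ (4, 2, 4)
  λ_3+ρ ↦ (4, 2, 4)
  λ_4+ρ ↦ (2, 2, 0)
  λ_5+ρ ↦ (1, 6, 7)
  λ_6+ρ ↦ (1, 6, 7)
  λ_7+ρ ↦ (2, 2, 0)
  λ_8+ρ ↦ (0, 1, 9)
  λ_9+ρ ↦ (4, 2, 4)
  λ_10+ρ ↦ (0, 1, 9)
  λ_11+ρ ↦ (1, 6, 7)
  λ_12+ρ ↦ (0, 1, 9)
  λ_13+ρ ↦ (4, 2, 4)
  λ_14+ρ ↦ (1, 6, 7)
  λ_15+ρ ↦ (4, 2, 4)

Partition of {1..15} into 4 W_19-dot-orbits:

[[1, 4, 7], [2, 3, 9, 13, 15], [5, 6, 11, 14], [8, 10, 12]]


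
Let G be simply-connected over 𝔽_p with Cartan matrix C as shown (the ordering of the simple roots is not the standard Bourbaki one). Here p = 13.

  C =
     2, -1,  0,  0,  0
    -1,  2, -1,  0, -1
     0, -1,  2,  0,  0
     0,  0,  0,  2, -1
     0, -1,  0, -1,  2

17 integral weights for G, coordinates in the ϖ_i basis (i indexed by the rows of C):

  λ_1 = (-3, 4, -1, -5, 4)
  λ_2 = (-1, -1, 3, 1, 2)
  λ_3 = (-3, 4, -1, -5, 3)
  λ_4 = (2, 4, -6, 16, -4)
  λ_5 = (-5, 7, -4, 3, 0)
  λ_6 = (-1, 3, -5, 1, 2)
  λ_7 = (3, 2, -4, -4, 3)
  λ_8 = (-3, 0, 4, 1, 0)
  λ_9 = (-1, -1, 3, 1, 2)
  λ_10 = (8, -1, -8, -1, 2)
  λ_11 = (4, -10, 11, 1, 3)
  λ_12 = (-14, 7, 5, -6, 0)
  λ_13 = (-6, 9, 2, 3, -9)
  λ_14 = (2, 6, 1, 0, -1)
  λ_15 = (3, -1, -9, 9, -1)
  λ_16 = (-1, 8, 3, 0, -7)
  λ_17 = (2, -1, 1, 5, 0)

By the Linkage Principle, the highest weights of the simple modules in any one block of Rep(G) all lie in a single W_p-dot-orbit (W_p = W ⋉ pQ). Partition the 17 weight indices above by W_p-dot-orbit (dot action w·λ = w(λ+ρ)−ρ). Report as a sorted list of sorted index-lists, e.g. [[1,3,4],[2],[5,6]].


C ↔ D_5 under row/col permutation; |W(D_5)| = 1920.

W_13-reps of the 17 weights in Ā_13 (same 5-coord order as C):

  [1] (2, 3, 0, 4, 0)
  [2] (0, 0, 4, 2, 3)
  [3] (2, 3, 0, 4, 0)
  [4] (2, 3, 0, 4, 0)
  [5] (4, 0, 3, 3, 1)
  [6] (0, 0, 4, 2, 3)
  [7] (4, 0, 3, 3, 1)
  [8] (1, 1, 4, 2, 0)
  [9] (0, 0, 4, 2, 3)
  [10] (2, 3, 0, 4, 0)
  [11] (4, 0, 3, 3, 1)
  [12] (4, 0, 3, 3, 1)
  [13] (2, 3, 0, 4, 0)
  [14] (3, 0, 2, 6, 1)
  [15] (0, 0, 4, 2, 3)
  [16] (0, 0, 4, 2, 3)
  [17] (3, 0, 2, 6, 1)

The 17 indices split into 5 linkage classes (same alcove rep ⇔ same W_13-dot-orbit):

[[1, 3, 4, 10, 13], [2, 6, 9, 15, 16], [5, 7, 11, 12], [8], [14, 17]]


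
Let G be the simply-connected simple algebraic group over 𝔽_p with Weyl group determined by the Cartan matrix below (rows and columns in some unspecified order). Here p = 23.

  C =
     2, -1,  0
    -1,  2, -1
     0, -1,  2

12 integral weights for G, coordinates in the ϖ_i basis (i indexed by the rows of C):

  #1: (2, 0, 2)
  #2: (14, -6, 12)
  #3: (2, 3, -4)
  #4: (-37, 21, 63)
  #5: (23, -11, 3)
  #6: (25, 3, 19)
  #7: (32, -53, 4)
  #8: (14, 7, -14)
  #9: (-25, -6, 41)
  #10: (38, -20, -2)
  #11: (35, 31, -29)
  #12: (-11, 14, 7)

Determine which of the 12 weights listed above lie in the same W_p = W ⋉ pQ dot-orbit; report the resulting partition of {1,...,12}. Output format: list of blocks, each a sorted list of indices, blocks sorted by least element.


Cartan matrix: type A_3 (|W|=24); un-permuting the 3 rows.

λ_j+ρ reflected into Ā_23 (⟨·,θ^∨⟩≤23); 3-tuples as given:

  [1] (3, 1, 3) · [2] (10, 5, 8) · [3] (3, 1, 3) · [4] (13, 4, 5) · [5] (13, 4, 5) · [6] (3, 1, 3) · [7] (13, 4, 5) · [8] (10, 5, 8) · [9] (13, 4, 5) · [10] (3, 1, 3) · [11] (13, 4, 5) · [12] (10, 5, 8)

Grouping the 12 weights by Ā_23-representative: 3 linkage classes.

[[1, 3, 6, 10], [2, 8, 12], [4, 5, 7, 9, 11]]


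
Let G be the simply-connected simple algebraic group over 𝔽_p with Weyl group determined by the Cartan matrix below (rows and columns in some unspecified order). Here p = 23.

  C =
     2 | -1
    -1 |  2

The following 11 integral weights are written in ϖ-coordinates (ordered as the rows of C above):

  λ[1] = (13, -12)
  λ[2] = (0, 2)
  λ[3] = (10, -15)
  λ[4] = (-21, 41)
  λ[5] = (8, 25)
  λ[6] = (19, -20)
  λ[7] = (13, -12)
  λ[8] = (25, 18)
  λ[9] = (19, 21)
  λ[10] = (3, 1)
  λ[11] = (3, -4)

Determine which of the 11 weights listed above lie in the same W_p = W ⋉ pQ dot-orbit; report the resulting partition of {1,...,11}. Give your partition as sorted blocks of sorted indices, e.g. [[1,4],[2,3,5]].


Root system A_2: the 2×2 matrix C matches after relabeling.

Folding the 11 weights λ_j+ρ into Ā_23 (reps in the given 2-coord order):

  λ_1 → (3, 11);  λ_2 → (1, 3);  λ_3 → (3, 11);  λ_4 → (1, 3);  λ_5 → (3, 11);  λ_6 → (1, 19);  λ_7 → (3, 11);  λ_8 → (1, 3);  λ_9 → (1, 3);  λ_10 → (4, 2);  λ_11 → (1, 3)

4 distinct reps among the 11 weights ⇒ 4 W_23-linkage classes:

[[1, 3, 5, 7], [2, 4, 8, 9, 11], [6], [10]]


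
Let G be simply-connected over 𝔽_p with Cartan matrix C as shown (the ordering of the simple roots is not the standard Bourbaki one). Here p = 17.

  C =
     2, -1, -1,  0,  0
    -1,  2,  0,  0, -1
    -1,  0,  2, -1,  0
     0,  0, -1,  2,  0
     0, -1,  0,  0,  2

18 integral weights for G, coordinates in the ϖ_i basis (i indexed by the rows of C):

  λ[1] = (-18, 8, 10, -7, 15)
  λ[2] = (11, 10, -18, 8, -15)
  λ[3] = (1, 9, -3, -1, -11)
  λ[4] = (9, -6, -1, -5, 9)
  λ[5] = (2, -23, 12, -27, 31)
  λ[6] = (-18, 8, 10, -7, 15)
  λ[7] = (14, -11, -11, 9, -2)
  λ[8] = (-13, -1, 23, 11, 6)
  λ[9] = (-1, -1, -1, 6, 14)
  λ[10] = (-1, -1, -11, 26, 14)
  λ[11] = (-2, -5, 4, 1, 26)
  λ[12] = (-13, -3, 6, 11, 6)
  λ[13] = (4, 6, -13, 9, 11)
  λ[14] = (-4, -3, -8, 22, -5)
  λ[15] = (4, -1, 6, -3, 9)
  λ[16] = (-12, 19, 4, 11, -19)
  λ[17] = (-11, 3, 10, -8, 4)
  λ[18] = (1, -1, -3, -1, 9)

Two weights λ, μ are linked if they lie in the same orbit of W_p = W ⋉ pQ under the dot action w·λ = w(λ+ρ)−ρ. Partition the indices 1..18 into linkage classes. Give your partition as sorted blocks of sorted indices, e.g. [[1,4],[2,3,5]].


C ↔ A_5 under row/col permutation; |W(A_5)| = 720.

Folding the 18 weights λ_j+ρ into Ā_17 (reps in the given 5-coord order):

  λ_1+ρ ↦ (3, 5, 1, 2, 0);  λ_2+ρ ↦ (3, 5, 1, 2, 0);  λ_3+ρ ↦ (0, 0, 0, 2, 10);  λ_4+ρ ↦ (1, 5, 4, 0, 5);  λ_5+ρ ↦ (2, 3, 2, 0, 1);  λ_6+ρ ↦ (3, 5, 1, 2, 0);  λ_7+ρ ↦ (1, 5, 4, 0, 5);  λ_8+ρ ↦ (5, 0, 2, 3, 5);  λ_9+ρ ↦ (0, 0, 0, 2, 10);  λ_10+ρ ↦ (0, 0, 0, 2, 10);  λ_11+ρ ↦ (1, 5, 4, 0, 5);  λ_12+ρ ↦ (5, 0, 2, 3, 5);  λ_13+ρ ↦ (5, 0, 2, 3, 5);  λ_14+ρ ↦ (2, 3, 4, 1, 1);  λ_15+ρ ↦ (5, 0, 2, 3, 5);  λ_16+ρ ↦ (3, 5, 1, 2, 0);  λ_17+ρ ↦ (2, 3, 4, 1, 1);  λ_18+ρ ↦ (0, 0, 0, 2, 10)

Partition of {1..18} into 6 W_17-dot-orbits:

[[1, 2, 6, 16], [3, 9, 10, 18], [4, 7, 11], [5], [8, 12, 13, 15], [14, 17]]


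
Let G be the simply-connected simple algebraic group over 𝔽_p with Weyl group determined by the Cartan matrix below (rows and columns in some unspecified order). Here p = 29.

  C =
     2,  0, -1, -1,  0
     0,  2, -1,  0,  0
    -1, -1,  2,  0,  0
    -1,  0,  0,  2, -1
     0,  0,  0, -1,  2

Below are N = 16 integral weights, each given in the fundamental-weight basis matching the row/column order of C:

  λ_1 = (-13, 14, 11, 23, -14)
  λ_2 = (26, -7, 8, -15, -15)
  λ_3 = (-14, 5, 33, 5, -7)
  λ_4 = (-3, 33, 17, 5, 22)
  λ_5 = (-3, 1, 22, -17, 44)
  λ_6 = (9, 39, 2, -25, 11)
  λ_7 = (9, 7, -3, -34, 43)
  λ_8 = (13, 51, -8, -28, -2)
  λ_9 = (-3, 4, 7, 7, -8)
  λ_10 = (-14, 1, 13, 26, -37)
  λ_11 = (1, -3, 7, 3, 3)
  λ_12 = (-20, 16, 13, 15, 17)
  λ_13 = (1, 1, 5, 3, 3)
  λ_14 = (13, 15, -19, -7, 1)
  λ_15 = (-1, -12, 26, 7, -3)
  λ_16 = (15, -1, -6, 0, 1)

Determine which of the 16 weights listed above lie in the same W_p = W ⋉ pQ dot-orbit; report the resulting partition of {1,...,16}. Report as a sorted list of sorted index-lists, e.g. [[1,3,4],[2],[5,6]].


Dynkin diagram of C (from the 8 off-diagonal −1 entries): A_5.

Alcove-folded reps (p=29, 16 weights, presented ϖ-order):

  1: (11, 5, 0, 1, 2);  2: (1, 1, 1, 13, 7);  3: (0, 5, 16, 2, 4);  4: (0, 5, 16, 2, 4);  5: (0, 5, 16, 2, 4);  6: (11, 5, 0, 1, 2);  7: (2, 2, 6, 4, 4);  8: (1, 1, 1, 13, 7);  9: (1, 5, 6, 1, 6);  10: (1, 1, 1, 13, 7);  11: (2, 2, 6, 4, 4);  12: (11, 5, 0, 1, 2);  13: (2, 2, 6, 4, 4);  14: (2, 2, 6, 4, 4);  15: (0, 5, 16, 2, 4);  16: (11, 5, 0, 1, 2)

These 16 weights hit 5 W_29-dot-orbits; sizes (4, 3, 4, 4, 1):

[[1, 6, 12, 16], [2, 8, 10], [3, 4, 5, 15], [7, 11, 13, 14], [9]]


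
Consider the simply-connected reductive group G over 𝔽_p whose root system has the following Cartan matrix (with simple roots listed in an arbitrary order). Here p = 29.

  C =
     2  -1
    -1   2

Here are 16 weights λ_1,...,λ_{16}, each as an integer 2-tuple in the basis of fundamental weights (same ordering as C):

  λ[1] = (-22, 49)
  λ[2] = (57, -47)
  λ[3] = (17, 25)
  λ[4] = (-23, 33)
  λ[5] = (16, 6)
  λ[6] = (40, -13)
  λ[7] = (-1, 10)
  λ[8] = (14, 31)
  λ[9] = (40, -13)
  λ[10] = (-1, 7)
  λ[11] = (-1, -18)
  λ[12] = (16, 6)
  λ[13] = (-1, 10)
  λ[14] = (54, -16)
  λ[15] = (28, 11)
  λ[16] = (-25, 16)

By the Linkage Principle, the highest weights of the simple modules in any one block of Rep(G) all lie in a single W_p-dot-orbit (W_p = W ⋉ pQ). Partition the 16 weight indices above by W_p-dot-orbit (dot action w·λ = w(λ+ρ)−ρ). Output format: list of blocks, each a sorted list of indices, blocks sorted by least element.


Root system A_2: the 2×2 matrix C matches after relabeling.

λ_j+ρ reflected into Ā_29 (⟨·,θ^∨⟩≤29); 2-tuples as given:

  [1] (0, 8) · [2] (17, 0) · [3] (3, 11) · [4] (17, 7) · [5] (17, 7) · [6] (17, 0) · [7] (0, 11) · [8] (3, 11) · [9] (17, 0) · [10] (0, 8) · [11] (17, 0) · [12] (17, 7) · [13] (0, 11) · [14] (3, 11) · [15] (17, 0) · [16] (17, 7)

Linkage partition of the 16 weights (5 classes, p=29):

[[1, 10], [2, 6, 9, 11, 15], [3, 8, 14], [4, 5, 12, 16], [7, 13]]


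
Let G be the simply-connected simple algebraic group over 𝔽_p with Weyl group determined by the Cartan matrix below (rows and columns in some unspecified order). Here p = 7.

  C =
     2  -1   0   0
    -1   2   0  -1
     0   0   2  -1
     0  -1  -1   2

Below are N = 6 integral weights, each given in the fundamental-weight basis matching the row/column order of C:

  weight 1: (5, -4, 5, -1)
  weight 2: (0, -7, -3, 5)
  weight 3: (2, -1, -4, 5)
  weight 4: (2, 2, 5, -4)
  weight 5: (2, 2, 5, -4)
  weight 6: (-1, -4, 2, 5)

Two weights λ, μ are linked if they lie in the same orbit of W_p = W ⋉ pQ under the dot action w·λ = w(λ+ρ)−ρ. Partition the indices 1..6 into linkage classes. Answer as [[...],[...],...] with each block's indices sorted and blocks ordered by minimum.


A_4 Cartan matrix, 4 simple roots permuted; ρ=(1,1,1,1).

Each λ_j+ρ reduced to Ā_7; 4-tuples below use C's row order:

  1: (1, 0, 1, 3)
  2: (4, 1, 0, 1)
  3: (1, 0, 1, 3)
  4: (1, 0, 1, 3)
  5: (1, 0, 1, 3)
  6: (1, 0, 1, 3)

These 6 weights hit 2 W_7-dot-orbits; sizes (5, 1):

[[1, 3, 4, 5, 6], [2]]


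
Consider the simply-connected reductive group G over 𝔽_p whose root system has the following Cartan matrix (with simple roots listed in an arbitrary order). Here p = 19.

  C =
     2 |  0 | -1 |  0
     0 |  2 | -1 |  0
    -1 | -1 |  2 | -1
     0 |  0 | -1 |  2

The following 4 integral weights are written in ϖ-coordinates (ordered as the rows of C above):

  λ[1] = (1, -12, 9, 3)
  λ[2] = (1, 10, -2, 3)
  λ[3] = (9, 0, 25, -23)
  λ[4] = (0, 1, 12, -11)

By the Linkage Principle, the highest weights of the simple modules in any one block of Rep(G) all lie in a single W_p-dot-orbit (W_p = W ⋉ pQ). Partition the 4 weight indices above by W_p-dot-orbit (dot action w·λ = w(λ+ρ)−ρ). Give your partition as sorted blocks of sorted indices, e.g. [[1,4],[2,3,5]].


Type D_4, rank 4, |W|=192; reorder rows/cols to standard.

Alcove-folded reps (p=19, 4 weights, presented ϖ-order):

  λ_1+ρ ↦ (1, 10, 1, 3) · λ_2+ρ ↦ (1, 10, 1, 3) · λ_3+ρ ↦ (1, 10, 1, 3) · λ_4+ρ ↦ (1, 2, 3, 10)

2 distinct reps among the 4 weights ⇒ 2 W_19-linkage classes:

[[1, 2, 3], [4]]


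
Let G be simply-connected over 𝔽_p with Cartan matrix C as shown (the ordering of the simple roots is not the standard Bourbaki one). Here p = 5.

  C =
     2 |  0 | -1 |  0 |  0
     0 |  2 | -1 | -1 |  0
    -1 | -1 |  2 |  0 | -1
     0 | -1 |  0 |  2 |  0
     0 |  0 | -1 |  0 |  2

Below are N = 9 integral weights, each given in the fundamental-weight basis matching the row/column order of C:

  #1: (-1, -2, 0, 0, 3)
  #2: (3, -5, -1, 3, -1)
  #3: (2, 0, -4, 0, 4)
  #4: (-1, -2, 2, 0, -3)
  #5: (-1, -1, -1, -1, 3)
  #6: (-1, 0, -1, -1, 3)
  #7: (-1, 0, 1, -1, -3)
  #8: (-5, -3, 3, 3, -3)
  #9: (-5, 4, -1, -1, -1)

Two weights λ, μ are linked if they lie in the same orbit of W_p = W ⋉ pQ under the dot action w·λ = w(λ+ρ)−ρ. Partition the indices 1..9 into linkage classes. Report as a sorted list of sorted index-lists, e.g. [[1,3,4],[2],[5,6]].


C ↔ D_5 under row/col permutation; |W(D_5)| = 1920.

λ_j+ρ reflected into Ā_5 (⟨·,θ^∨⟩≤5); 5-tuples as given:

  λ_1+ρ ↦ (0, 0, 0, 0, 4)
  λ_2+ρ ↦ (0, 0, 0, 0, 4)
  λ_3+ρ ↦ (0, 1, 0, 0, 2)
  λ_4+ρ ↦ (0, 1, 0, 0, 2)
  λ_5+ρ ↦ (0, 0, 0, 0, 4)
  λ_6+ρ ↦ (0, 0, 0, 0, 4)
  λ_7+ρ ↦ (0, 1, 0, 0, 2)
  λ_8+ρ ↦ (0, 1, 0, 0, 2)
  λ_9+ρ ↦ (0, 0, 0, 0, 4)

These 9 weights hit 2 W_5-dot-orbits; sizes (5, 4):

[[1, 2, 5, 6, 9], [3, 4, 7, 8]]


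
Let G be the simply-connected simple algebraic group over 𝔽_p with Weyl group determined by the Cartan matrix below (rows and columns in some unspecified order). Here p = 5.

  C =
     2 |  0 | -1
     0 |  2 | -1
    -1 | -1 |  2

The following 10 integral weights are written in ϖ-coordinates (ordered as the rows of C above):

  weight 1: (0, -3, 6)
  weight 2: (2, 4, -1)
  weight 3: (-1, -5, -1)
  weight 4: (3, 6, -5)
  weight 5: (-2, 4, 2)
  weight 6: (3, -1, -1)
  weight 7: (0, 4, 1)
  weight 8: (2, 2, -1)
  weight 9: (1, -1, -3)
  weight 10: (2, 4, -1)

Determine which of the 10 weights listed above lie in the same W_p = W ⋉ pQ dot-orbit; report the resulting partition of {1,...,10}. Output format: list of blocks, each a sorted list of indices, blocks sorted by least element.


Root system A_3: the 3×3 matrix C matches after relabeling.

Folding the 10 weights λ_j+ρ into Ā_5 (reps in the given 3-coord order):

    [1] (2, 1, 2)
    [2] (0, 2, 0)
    [3] (4, 0, 0)
    [4] (2, 1, 2)
    [5] (2, 2, 0)
    [6] (4, 0, 0)
    [7] (2, 2, 0)
    [8] (2, 2, 0)
    [9] (0, 2, 0)
    [10] (0, 2, 0)

These 10 weights hit 4 W_5-dot-orbits; sizes (2, 3, 2, 3):

[[1, 4], [2, 9, 10], [3, 6], [5, 7, 8]]


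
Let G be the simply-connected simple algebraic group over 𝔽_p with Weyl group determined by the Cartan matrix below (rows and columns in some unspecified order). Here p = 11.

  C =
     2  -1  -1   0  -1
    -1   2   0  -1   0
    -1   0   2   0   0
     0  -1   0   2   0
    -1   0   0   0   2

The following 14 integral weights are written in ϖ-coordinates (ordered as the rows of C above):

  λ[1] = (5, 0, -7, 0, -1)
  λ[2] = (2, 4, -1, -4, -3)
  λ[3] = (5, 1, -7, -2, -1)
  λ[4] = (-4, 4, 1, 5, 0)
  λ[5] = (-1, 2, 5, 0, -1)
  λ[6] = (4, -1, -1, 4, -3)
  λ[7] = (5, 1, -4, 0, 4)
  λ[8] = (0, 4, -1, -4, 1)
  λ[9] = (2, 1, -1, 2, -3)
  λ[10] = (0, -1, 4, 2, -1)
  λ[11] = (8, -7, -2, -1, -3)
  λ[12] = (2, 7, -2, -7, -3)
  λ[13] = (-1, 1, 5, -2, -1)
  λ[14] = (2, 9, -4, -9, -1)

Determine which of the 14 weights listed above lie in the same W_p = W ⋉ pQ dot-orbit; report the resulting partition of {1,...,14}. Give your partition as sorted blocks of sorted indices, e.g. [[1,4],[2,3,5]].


C ↔ D_5 under row/col permutation; |W(D_5)| = 1920.

λ_j+ρ reflected into Ā_11 (⟨·,θ^∨⟩≤11); 5-tuples as given:

  λ_1+ρ ↦ (0, 1, 6, 1, 0) · λ_2+ρ ↦ (1, 2, 0, 3, 2) · λ_3+ρ ↦ (0, 1, 6, 1, 0) · λ_4+ρ ↦ (0, 0, 1, 6, 2) · λ_5+ρ ↦ (0, 1, 6, 1, 0) · λ_6+ρ ↦ (1, 2, 0, 3, 2) · λ_7+ρ ↦ (1, 2, 0, 3, 2) · λ_8+ρ ↦ (1, 2, 0, 3, 2) · λ_9+ρ ↦ (1, 2, 0, 3, 2) · λ_10+ρ ↦ (1, 0, 5, 3, 0) · λ_11+ρ ↦ (0, 0, 1, 6, 2) · λ_12+ρ ↦ (0, 0, 1, 6, 2) · λ_13+ρ ↦ (0, 1, 6, 1, 0) · λ_14+ρ ↦ (0, 0, 1, 6, 2)

Linkage partition of the 14 weights (4 classes, p=11):

[[1, 3, 5, 13], [2, 6, 7, 8, 9], [4, 11, 12, 14], [10]]


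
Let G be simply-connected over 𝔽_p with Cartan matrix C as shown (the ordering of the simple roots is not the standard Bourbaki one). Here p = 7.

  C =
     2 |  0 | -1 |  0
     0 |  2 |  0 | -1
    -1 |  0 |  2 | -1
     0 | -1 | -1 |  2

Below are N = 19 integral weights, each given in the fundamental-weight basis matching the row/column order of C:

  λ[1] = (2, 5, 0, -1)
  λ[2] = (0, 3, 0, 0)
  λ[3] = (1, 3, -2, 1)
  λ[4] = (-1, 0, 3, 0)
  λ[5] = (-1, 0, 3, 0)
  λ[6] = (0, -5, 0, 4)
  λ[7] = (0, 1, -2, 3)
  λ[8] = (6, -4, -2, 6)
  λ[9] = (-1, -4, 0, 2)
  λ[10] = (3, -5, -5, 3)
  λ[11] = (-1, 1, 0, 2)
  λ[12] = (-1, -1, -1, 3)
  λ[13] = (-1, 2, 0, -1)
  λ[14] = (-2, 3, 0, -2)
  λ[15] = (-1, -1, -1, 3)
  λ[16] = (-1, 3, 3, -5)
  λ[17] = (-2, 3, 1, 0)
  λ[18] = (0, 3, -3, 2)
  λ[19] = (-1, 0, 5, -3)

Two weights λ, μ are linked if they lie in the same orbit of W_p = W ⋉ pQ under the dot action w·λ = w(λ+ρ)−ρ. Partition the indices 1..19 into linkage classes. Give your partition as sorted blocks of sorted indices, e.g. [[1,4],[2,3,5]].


Root system A_4: the 4×4 matrix C matches after relabeling.

Alcove-folded reps (p=7, 19 weights, presented ϖ-order):

  [1] (0, 3, 1, 0)
  [2] (1, 4, 1, 1)
  [3] (1, 4, 1, 1)
  [4] (0, 1, 4, 1)
  [5] (0, 1, 4, 1)
  [6] (1, 4, 1, 1)
  [7] (0, 2, 1, 3)
  [8] (0, 3, 1, 0)
  [9] (0, 3, 1, 0)
  [10] (0, 0, 0, 4)
  [11] (0, 2, 1, 3)
  [12] (0, 0, 0, 4)
  [13] (0, 3, 1, 0)
  [14] (0, 3, 1, 0)
  [15] (0, 0, 0, 4)
  [16] (0, 0, 0, 4)
  [17] (1, 4, 1, 1)
  [18] (1, 4, 1, 1)
  [19] (0, 1, 4, 1)

Partition of {1..19} into 5 W_7-dot-orbits:

[[1, 8, 9, 13, 14], [2, 3, 6, 17, 18], [4, 5, 19], [7, 11], [10, 12, 15, 16]]


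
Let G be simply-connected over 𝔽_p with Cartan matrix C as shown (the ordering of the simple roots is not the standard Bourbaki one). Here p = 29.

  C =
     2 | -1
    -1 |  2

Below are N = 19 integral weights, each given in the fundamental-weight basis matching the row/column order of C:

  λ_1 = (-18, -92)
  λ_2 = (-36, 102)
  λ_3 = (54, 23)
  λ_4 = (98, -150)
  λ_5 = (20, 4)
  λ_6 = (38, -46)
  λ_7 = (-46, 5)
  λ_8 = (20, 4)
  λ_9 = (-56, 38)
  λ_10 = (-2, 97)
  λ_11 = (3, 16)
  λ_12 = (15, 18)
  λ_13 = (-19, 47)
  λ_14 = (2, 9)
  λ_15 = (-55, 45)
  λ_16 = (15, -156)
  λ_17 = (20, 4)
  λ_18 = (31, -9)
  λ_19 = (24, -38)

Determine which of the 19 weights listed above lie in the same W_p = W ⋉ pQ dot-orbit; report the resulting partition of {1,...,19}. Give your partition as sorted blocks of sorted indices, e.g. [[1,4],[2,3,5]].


A_2 Cartan matrix, 2 simple roots permuted; ρ=(1,1).

Ā_29 reps of the 19 weights (A_2, coords as presented):

    [1] (4, 17)
    [2] (10, 13)
    [3] (21, 5)
    [4] (4, 17)
    [5] (21, 5)
    [6] (10, 13)
    [7] (10, 13)
    [8] (21, 5)
    [9] (3, 10)
    [10] (1, 10)
    [11] (4, 17)
    [12] (10, 13)
    [13] (1, 10)
    [14] (3, 10)
    [15] (4, 17)
    [16] (10, 13)
    [17] (21, 5)
    [18] (21, 5)
    [19] (4, 17)

The 19 indices split into 5 linkage classes (same alcove rep ⇔ same W_29-dot-orbit):

[[1, 4, 11, 15, 19], [2, 6, 7, 12, 16], [3, 5, 8, 17, 18], [9, 14], [10, 13]]


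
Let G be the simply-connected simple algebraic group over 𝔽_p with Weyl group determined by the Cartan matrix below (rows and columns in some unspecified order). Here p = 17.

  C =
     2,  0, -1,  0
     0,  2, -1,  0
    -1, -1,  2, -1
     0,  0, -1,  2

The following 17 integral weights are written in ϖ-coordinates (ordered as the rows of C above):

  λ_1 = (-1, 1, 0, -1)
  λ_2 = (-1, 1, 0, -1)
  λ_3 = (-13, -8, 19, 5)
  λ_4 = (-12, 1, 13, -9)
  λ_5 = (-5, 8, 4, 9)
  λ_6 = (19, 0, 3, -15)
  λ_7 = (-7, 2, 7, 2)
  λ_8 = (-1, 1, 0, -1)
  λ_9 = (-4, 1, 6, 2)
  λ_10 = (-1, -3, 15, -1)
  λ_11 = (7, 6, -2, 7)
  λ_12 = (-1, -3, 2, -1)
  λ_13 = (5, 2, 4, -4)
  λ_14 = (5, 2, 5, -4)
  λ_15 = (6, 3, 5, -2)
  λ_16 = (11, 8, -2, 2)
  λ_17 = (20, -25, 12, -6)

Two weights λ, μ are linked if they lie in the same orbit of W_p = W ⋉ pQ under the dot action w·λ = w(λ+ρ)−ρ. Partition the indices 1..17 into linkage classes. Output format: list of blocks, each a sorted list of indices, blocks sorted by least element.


Type D_4, rank 4, |W|=192; reorder rows/cols to standard.

Alcove-folded reps (p=17, 17 weights, presented ϖ-order):

  [1] (0, 2, 1, 0)
  [2] (0, 2, 1, 0)
  [3] (3, 2, 4, 3)
  [4] (6, 3, 2, 3)
  [5] (3, 2, 4, 3)
  [6] (3, 2, 4, 3)
  [7] (6, 3, 2, 3)
  [8] (0, 2, 1, 0)
  [9] (3, 2, 4, 3)
  [10] (0, 2, 1, 0)
  [11] (3, 2, 4, 3)
  [12] (0, 2, 1, 0)
  [13] (6, 3, 2, 3)
  [14] (6, 3, 2, 3)
  [15] (7, 4, 0, 1)
  [16] (6, 3, 2, 3)
  [17] (7, 4, 0, 1)

Linkage partition of the 17 weights (4 classes, p=17):

[[1, 2, 8, 10, 12], [3, 5, 6, 9, 11], [4, 7, 13, 14, 16], [15, 17]]


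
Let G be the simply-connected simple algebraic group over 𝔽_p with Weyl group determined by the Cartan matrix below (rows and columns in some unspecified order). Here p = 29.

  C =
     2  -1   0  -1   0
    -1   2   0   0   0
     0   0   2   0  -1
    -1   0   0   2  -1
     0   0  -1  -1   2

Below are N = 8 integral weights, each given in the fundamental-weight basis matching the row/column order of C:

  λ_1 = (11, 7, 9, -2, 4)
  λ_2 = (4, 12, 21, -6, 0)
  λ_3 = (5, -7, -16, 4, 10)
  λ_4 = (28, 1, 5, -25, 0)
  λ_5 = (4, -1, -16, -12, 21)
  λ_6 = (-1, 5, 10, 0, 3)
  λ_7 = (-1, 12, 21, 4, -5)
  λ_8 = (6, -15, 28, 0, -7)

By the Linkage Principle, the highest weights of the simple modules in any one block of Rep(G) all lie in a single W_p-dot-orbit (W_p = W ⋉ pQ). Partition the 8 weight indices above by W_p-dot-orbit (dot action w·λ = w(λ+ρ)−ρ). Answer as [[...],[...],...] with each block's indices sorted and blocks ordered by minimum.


C ↔ A_5 under row/col permutation; |W(A_5)| = 720.

Ā_29 reps of the 8 weights (A_5, coords as presented):

    λ_1+ρ ↦ (11, 3, 5, 1, 4)
    λ_2+ρ ↦ (0, 6, 11, 1, 4)
    λ_3+ρ ↦ (0, 6, 11, 1, 4)
    λ_4+ρ ↦ (5, 0, 15, 1, 6)
    λ_5+ρ ↦ (0, 6, 11, 1, 4)
    λ_6+ρ ↦ (0, 6, 11, 1, 4)
    λ_7+ρ ↦ (0, 6, 11, 1, 4)
    λ_8+ρ ↦ (5, 0, 15, 1, 6)

Grouping the 8 weights by Ā_29-representative: 3 linkage classes.

[[1], [2, 3, 5, 6, 7], [4, 8]]


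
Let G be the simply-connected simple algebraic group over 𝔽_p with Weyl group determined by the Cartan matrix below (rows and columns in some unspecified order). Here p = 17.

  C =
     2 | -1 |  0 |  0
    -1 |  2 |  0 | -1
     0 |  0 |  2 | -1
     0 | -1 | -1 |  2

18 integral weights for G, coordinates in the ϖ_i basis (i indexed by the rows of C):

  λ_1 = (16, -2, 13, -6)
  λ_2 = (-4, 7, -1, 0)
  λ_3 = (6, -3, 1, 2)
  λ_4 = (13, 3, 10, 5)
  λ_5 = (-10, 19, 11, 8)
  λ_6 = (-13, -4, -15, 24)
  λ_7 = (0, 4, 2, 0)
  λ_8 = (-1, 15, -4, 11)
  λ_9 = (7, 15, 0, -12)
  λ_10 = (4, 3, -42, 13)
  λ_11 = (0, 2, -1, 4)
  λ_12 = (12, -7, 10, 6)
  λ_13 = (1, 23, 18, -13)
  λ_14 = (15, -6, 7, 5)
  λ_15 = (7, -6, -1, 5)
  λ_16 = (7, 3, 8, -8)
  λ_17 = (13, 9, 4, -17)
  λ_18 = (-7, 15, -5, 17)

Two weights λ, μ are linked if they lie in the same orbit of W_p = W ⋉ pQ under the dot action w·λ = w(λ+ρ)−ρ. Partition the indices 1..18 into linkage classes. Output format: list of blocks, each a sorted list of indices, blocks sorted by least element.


Dynkin diagram of C (from the 6 off-diagonal −1 entries): A_4.

λ_j+ρ reflected into Ā_17 (⟨·,θ^∨⟩≤17); 4-tuples as given:

  λ_1 → (3, 5, 0, 1) · λ_2 → (3, 5, 0, 1) · λ_3 → (5, 2, 2, 1) · λ_4 → (3, 1, 6, 0) · λ_5 → (5, 3, 2, 4) · λ_6 → (5, 3, 2, 4) · λ_7 → (1, 5, 3, 1) · λ_8 → (3, 5, 0, 1) · λ_9 → (1, 5, 3, 1) · λ_10 → (1, 5, 3, 1) · λ_11 → (1, 3, 0, 5) · λ_12 → (1, 5, 3, 1) · λ_13 → (5, 2, 2, 1) · λ_14 → (3, 5, 0, 1) · λ_15 → (3, 5, 0, 1) · λ_16 → (5, 3, 2, 4) · λ_17 → (1, 5, 3, 1) · λ_18 → (3, 1, 6, 0)

Linkage partition of the 18 weights (6 classes, p=17):

[[1, 2, 8, 14, 15], [3, 13], [4, 18], [5, 6, 16], [7, 9, 10, 12, 17], [11]]


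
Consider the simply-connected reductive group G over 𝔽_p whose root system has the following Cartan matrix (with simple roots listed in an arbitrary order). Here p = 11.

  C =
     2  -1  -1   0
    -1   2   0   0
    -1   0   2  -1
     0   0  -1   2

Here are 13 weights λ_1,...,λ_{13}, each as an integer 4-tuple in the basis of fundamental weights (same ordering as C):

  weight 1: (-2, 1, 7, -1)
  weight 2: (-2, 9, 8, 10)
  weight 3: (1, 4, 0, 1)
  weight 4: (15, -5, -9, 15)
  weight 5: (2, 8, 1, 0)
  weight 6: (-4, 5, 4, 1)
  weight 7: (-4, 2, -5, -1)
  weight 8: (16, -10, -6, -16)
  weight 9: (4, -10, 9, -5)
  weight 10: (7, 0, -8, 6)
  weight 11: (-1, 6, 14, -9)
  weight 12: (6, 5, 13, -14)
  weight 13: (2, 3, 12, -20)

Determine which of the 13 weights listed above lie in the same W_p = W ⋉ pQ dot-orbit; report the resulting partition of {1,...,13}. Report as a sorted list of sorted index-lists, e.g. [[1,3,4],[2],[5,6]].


A_4 Cartan matrix, 4 simple roots permuted; ρ=(1,1,1,1).

λ_j+ρ reflected into Ā_11 (⟨·,θ^∨⟩≤11); 4-tuples as given:

    λ_1+ρ ↦ (1, 1, 7, 0)
    λ_2+ρ ↦ (1, 1, 7, 0)
    λ_3+ρ ↦ (2, 5, 1, 2)
    λ_4+ρ ↦ (3, 3, 2, 2)
    λ_5+ρ ↦ (2, 5, 1, 2)
    λ_6+ρ ↦ (3, 3, 2, 2)
    λ_7+ρ ↦ (4, 0, 0, 3)
    λ_8+ρ ↦ (2, 5, 1, 2)
    λ_9+ρ ↦ (4, 1, 2, 0)
    λ_10+ρ ↦ (1, 1, 7, 0)
    λ_11+ρ ↦ (4, 0, 0, 3)
    λ_12+ρ ↦ (2, 5, 1, 2)
    λ_13+ρ ↦ (3, 3, 2, 2)

Grouping the 13 weights by Ā_11-representative: 5 linkage classes.

[[1, 2, 10], [3, 5, 8, 12], [4, 6, 13], [7, 11], [9]]


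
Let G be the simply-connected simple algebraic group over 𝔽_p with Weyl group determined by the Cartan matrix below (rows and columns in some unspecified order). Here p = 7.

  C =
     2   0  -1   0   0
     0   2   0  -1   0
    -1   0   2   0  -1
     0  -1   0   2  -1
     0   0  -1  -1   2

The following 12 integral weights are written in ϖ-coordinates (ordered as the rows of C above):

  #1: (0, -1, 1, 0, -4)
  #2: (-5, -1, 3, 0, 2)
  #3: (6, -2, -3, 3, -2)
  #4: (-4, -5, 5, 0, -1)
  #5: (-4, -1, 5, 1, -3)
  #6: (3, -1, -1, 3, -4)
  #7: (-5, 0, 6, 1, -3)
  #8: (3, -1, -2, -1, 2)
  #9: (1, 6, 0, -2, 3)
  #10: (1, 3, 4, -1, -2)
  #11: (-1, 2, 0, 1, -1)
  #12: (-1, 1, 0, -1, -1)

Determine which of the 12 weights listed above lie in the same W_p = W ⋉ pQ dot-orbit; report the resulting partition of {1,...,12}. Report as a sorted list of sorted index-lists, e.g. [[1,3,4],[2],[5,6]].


A_5 Cartan matrix, 5 simple roots permuted; ρ=(1,1,1,1,1).

λ_j+ρ reflected into Ā_7 (⟨·,θ^∨⟩≤7); 5-tuples as given:

    [1] (0, 2, 1, 0, 0)
    [2] (3, 1, 0, 0, 3)
    [3] (3, 0, 1, 0, 2)
    [4] (3, 1, 0, 0, 3)
    [5] (3, 0, 1, 0, 2)
    [6] (1, 0, 3, 1, 0)
    [7] (3, 0, 1, 0, 2)
    [8] (3, 0, 1, 0, 2)
    [9] (1, 0, 3, 1, 0)
    [10] (1, 0, 3, 1, 0)
    [11] (0, 3, 1, 2, 0)
    [12] (0, 2, 1, 0, 0)

These 12 weights hit 5 W_7-dot-orbits; sizes (2, 2, 4, 3, 1):

[[1, 12], [2, 4], [3, 5, 7, 8], [6, 9, 10], [11]]


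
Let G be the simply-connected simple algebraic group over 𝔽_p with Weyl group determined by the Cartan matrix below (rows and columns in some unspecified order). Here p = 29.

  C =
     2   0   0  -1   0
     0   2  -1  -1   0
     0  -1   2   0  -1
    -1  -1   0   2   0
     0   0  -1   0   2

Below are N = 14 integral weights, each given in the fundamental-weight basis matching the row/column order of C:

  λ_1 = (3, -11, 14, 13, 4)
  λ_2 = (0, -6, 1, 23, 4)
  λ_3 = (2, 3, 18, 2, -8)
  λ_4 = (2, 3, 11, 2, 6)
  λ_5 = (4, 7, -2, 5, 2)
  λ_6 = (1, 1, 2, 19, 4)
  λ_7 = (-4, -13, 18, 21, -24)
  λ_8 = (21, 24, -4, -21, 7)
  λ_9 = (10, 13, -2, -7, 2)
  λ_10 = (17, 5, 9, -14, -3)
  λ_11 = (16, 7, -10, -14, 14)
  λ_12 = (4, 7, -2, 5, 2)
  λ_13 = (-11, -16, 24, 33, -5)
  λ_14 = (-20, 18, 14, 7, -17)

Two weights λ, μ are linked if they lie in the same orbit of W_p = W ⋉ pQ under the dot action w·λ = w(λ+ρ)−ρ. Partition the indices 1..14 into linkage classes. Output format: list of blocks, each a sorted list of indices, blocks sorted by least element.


A_5 Cartan matrix, 5 simple roots permuted; ρ=(1,1,1,1,1).

W_29-reps of the 14 weights in Ā_29 (same 5-coord order as C):

  λ_1+ρ ↦ (4, 10, 5, 4, 5) · λ_2+ρ ↦ (1, 2, 3, 19, 2) · λ_3+ρ ↦ (3, 4, 12, 3, 7) · λ_4+ρ ↦ (3, 4, 12, 3, 7) · λ_5+ρ ↦ (5, 7, 1, 6, 2) · λ_6+ρ ↦ (1, 2, 3, 19, 2) · λ_7+ρ ↦ (3, 4, 12, 3, 7) · λ_8+ρ ↦ (1, 2, 3, 19, 2) · λ_9+ρ ↦ (5, 7, 1, 6, 2) · λ_10+ρ ↦ (5, 7, 1, 6, 2) · λ_11+ρ ↦ (3, 8, 5, 1, 1) · λ_12+ρ ↦ (5, 7, 1, 6, 2) · λ_13+ρ ↦ (4, 10, 5, 4, 5) · λ_14+ρ ↦ (5, 7, 1, 6, 2)

Partition of {1..14} into 5 W_29-dot-orbits:

[[1, 13], [2, 6, 8], [3, 4, 7], [5, 9, 10, 12, 14], [11]]
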